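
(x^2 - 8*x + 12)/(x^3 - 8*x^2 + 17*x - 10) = (x - 6)/(x^2 - 6*x + 5)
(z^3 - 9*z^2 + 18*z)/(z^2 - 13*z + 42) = z*(z - 3)/(z - 7)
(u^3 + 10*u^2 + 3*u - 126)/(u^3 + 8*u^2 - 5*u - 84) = (u + 6)/(u + 4)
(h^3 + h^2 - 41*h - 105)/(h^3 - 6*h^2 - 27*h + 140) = (h + 3)/(h - 4)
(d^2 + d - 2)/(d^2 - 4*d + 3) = (d + 2)/(d - 3)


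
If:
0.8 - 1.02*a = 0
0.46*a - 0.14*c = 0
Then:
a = 0.78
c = 2.58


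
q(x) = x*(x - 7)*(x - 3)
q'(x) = x*(x - 7) + x*(x - 3) + (x - 7)*(x - 3)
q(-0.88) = -26.91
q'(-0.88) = 40.92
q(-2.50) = -130.62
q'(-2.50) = 89.75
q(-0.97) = -30.69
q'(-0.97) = 43.22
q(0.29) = 5.27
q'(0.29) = 15.45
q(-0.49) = -12.81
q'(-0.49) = 31.52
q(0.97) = 11.87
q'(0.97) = 4.42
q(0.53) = 8.47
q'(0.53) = 11.24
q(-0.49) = -12.81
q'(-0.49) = 31.52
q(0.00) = 0.00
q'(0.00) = 21.00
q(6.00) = -18.00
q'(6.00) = 9.00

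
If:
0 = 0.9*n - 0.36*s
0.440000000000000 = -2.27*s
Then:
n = -0.08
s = -0.19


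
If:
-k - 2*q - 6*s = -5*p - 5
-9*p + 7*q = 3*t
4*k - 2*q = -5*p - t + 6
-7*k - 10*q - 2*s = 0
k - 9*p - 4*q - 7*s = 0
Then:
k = 5534/3427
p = -27/3427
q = -4560/3427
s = 3431/3427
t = -10559/3427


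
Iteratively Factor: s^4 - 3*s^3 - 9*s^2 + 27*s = (s - 3)*(s^3 - 9*s) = s*(s - 3)*(s^2 - 9) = s*(s - 3)^2*(s + 3)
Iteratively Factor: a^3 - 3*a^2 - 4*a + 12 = (a + 2)*(a^2 - 5*a + 6) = (a - 3)*(a + 2)*(a - 2)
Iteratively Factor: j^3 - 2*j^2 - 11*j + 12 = (j - 4)*(j^2 + 2*j - 3) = (j - 4)*(j + 3)*(j - 1)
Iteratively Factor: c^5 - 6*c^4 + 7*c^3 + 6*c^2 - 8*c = (c - 4)*(c^4 - 2*c^3 - c^2 + 2*c) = (c - 4)*(c + 1)*(c^3 - 3*c^2 + 2*c) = (c - 4)*(c - 2)*(c + 1)*(c^2 - c) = (c - 4)*(c - 2)*(c - 1)*(c + 1)*(c)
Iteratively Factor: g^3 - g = (g)*(g^2 - 1) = g*(g - 1)*(g + 1)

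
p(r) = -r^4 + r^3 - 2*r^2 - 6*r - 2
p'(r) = -4*r^3 + 3*r^2 - 4*r - 6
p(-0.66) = 0.61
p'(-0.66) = -0.90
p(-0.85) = 0.52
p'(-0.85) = 2.02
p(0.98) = -9.78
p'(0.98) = -10.80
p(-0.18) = -0.99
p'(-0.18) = -5.16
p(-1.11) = -0.69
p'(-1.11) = 7.61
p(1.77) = -23.16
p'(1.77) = -25.86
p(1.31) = -13.99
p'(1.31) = -15.08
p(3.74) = -195.75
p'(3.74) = -188.25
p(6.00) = -1190.00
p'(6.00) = -786.00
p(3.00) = -92.00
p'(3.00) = -99.00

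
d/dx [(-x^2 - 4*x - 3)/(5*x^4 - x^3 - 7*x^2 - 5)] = (-x*(-20*x^2 + 3*x + 14)*(x^2 + 4*x + 3) + 2*(x + 2)*(-5*x^4 + x^3 + 7*x^2 + 5))/(-5*x^4 + x^3 + 7*x^2 + 5)^2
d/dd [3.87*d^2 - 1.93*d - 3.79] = 7.74*d - 1.93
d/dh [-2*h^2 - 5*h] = -4*h - 5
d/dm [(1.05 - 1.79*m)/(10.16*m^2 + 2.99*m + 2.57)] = (18.1864*m^2 - 21.336*m - 7.7398)/(103.2256*m^4 + 60.7568*m^3 + 61.1625*m^2 + 15.3686*m + 6.6049)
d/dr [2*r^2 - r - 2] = 4*r - 1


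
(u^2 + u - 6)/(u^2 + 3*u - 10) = (u + 3)/(u + 5)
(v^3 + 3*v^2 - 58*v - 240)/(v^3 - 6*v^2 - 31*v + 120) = (v + 6)/(v - 3)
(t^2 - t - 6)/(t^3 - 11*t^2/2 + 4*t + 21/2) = 2*(t + 2)/(2*t^2 - 5*t - 7)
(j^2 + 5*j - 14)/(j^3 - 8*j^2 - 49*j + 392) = (j - 2)/(j^2 - 15*j + 56)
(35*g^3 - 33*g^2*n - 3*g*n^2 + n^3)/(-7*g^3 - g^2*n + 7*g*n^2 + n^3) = (-35*g^2 - 2*g*n + n^2)/(7*g^2 + 8*g*n + n^2)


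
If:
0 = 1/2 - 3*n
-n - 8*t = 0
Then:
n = 1/6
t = -1/48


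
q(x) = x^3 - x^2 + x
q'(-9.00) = 262.00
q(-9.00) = -819.00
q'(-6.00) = 121.00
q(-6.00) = -258.00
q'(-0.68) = 3.75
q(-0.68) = -1.46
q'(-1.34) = 9.07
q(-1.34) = -5.54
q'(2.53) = 15.14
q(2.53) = 12.32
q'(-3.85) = 53.17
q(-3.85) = -75.74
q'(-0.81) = 4.59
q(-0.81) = -2.00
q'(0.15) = 0.77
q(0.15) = 0.13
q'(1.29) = 3.41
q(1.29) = 1.77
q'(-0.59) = 3.22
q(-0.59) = -1.14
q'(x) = 3*x^2 - 2*x + 1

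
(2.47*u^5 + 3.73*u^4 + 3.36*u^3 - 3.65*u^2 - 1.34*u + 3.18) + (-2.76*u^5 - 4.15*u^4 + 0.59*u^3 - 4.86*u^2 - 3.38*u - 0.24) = -0.29*u^5 - 0.42*u^4 + 3.95*u^3 - 8.51*u^2 - 4.72*u + 2.94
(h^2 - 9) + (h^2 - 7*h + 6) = 2*h^2 - 7*h - 3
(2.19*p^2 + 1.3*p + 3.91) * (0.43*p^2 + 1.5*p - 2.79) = 0.9417*p^4 + 3.844*p^3 - 2.4788*p^2 + 2.238*p - 10.9089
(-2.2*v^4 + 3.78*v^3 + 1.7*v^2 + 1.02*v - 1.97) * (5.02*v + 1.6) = -11.044*v^5 + 15.4556*v^4 + 14.582*v^3 + 7.8404*v^2 - 8.2574*v - 3.152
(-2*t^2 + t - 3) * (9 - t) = 2*t^3 - 19*t^2 + 12*t - 27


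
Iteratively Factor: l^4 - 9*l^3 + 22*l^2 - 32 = (l - 2)*(l^3 - 7*l^2 + 8*l + 16) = (l - 2)*(l + 1)*(l^2 - 8*l + 16) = (l - 4)*(l - 2)*(l + 1)*(l - 4)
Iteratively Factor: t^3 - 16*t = (t - 4)*(t^2 + 4*t) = (t - 4)*(t + 4)*(t)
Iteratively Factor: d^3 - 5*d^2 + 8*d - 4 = (d - 2)*(d^2 - 3*d + 2) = (d - 2)^2*(d - 1)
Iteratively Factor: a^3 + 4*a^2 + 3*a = (a + 3)*(a^2 + a) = (a + 1)*(a + 3)*(a)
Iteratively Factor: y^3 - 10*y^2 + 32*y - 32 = (y - 4)*(y^2 - 6*y + 8) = (y - 4)^2*(y - 2)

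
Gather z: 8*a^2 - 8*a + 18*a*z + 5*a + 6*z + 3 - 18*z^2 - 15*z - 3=8*a^2 - 3*a - 18*z^2 + z*(18*a - 9)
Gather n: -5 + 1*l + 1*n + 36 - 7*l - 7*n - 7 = -6*l - 6*n + 24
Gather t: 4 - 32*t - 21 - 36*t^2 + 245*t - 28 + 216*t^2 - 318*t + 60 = 180*t^2 - 105*t + 15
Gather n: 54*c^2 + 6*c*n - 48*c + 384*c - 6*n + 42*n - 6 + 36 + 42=54*c^2 + 336*c + n*(6*c + 36) + 72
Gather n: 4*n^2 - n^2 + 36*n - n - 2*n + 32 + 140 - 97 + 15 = 3*n^2 + 33*n + 90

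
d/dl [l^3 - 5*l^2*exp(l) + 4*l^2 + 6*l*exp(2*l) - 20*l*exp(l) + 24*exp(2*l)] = -5*l^2*exp(l) + 3*l^2 + 12*l*exp(2*l) - 30*l*exp(l) + 8*l + 54*exp(2*l) - 20*exp(l)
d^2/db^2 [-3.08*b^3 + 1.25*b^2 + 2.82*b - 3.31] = 2.5 - 18.48*b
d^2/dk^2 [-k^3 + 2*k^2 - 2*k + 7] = 4 - 6*k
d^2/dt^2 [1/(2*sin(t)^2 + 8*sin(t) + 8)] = (2*sin(t) + cos(2*t) + 2)/(sin(t) + 2)^4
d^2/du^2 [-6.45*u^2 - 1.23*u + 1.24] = -12.9000000000000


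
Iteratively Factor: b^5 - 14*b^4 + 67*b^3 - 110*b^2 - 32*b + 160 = (b - 4)*(b^4 - 10*b^3 + 27*b^2 - 2*b - 40) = (b - 5)*(b - 4)*(b^3 - 5*b^2 + 2*b + 8) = (b - 5)*(b - 4)*(b - 2)*(b^2 - 3*b - 4) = (b - 5)*(b - 4)^2*(b - 2)*(b + 1)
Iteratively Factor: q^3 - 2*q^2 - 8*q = (q)*(q^2 - 2*q - 8) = q*(q + 2)*(q - 4)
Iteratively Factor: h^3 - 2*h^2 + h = (h - 1)*(h^2 - h) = (h - 1)^2*(h)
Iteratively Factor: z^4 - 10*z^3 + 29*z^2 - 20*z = (z - 1)*(z^3 - 9*z^2 + 20*z) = (z - 4)*(z - 1)*(z^2 - 5*z) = z*(z - 4)*(z - 1)*(z - 5)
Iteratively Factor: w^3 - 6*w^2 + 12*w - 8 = (w - 2)*(w^2 - 4*w + 4) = (w - 2)^2*(w - 2)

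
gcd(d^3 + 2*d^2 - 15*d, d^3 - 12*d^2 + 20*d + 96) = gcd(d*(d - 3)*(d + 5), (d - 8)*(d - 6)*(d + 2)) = 1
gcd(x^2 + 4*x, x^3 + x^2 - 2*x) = x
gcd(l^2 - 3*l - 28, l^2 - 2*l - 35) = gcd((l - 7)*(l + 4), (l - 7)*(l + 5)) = l - 7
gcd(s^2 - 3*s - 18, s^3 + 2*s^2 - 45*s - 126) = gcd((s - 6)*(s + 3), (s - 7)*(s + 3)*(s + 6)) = s + 3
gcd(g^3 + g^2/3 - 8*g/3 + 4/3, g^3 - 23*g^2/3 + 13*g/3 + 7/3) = g - 1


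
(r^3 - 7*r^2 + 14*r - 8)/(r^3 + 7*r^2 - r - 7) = (r^2 - 6*r + 8)/(r^2 + 8*r + 7)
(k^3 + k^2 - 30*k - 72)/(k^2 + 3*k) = k - 2 - 24/k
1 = 1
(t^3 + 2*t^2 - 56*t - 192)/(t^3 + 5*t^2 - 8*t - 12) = (t^2 - 4*t - 32)/(t^2 - t - 2)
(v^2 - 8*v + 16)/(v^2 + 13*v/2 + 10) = 2*(v^2 - 8*v + 16)/(2*v^2 + 13*v + 20)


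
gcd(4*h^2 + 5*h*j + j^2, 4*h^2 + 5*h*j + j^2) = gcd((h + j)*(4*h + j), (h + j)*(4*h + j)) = 4*h^2 + 5*h*j + j^2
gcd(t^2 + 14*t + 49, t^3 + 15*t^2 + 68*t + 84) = t + 7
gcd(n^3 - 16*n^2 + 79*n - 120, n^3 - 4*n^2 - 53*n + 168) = n^2 - 11*n + 24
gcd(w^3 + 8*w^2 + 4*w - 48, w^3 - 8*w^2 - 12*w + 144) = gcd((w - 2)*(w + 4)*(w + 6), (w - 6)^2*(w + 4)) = w + 4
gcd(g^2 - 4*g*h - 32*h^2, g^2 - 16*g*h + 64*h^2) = g - 8*h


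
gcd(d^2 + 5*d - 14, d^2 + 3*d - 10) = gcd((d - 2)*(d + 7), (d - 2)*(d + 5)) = d - 2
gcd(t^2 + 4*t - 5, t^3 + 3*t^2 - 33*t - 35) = 1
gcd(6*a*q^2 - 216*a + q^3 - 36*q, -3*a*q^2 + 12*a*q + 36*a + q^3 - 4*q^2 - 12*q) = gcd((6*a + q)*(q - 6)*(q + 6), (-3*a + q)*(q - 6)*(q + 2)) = q - 6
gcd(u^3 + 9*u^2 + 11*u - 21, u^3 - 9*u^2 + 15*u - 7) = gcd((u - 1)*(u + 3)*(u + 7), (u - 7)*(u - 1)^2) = u - 1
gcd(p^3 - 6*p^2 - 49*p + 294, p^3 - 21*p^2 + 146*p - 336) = p^2 - 13*p + 42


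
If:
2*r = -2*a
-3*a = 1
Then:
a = -1/3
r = 1/3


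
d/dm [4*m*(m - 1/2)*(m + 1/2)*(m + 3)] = 16*m^3 + 36*m^2 - 2*m - 3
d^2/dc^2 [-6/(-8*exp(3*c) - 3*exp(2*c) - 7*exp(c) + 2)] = 6*(2*(24*exp(2*c) + 6*exp(c) + 7)^2*exp(c) - (72*exp(2*c) + 12*exp(c) + 7)*(8*exp(3*c) + 3*exp(2*c) + 7*exp(c) - 2))*exp(c)/(8*exp(3*c) + 3*exp(2*c) + 7*exp(c) - 2)^3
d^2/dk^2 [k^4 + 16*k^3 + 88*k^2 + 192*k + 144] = 12*k^2 + 96*k + 176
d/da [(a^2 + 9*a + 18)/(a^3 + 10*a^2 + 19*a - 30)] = (-a^2 - 6*a - 17)/(a^4 + 8*a^3 + 6*a^2 - 40*a + 25)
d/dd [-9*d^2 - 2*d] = -18*d - 2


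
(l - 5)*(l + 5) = l^2 - 25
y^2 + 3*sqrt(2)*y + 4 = (y + sqrt(2))*(y + 2*sqrt(2))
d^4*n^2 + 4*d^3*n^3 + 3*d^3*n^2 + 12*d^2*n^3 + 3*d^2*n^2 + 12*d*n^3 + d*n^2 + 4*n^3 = (d + 1)*(d + 4*n)*(d*n + n)^2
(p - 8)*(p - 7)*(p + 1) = p^3 - 14*p^2 + 41*p + 56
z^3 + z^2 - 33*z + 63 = (z - 3)^2*(z + 7)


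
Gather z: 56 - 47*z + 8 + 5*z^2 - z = 5*z^2 - 48*z + 64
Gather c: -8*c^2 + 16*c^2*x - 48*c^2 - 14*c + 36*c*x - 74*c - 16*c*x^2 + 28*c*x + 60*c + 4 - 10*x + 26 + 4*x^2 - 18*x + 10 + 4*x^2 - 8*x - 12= c^2*(16*x - 56) + c*(-16*x^2 + 64*x - 28) + 8*x^2 - 36*x + 28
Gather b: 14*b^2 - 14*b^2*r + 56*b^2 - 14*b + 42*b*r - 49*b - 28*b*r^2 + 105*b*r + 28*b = b^2*(70 - 14*r) + b*(-28*r^2 + 147*r - 35)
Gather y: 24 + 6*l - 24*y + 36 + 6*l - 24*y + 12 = 12*l - 48*y + 72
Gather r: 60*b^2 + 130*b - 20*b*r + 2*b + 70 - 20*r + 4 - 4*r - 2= 60*b^2 + 132*b + r*(-20*b - 24) + 72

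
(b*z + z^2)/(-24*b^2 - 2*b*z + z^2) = z*(b + z)/(-24*b^2 - 2*b*z + z^2)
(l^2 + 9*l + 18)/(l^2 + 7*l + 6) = (l + 3)/(l + 1)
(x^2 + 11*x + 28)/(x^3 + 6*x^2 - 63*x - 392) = (x + 4)/(x^2 - x - 56)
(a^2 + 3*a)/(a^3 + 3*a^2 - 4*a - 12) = a/(a^2 - 4)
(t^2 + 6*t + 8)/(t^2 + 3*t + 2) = (t + 4)/(t + 1)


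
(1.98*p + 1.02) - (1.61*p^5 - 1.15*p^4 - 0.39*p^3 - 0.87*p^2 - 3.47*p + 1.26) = -1.61*p^5 + 1.15*p^4 + 0.39*p^3 + 0.87*p^2 + 5.45*p - 0.24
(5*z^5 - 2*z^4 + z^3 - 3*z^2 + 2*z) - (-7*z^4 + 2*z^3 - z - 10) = 5*z^5 + 5*z^4 - z^3 - 3*z^2 + 3*z + 10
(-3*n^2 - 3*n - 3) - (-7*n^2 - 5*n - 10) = 4*n^2 + 2*n + 7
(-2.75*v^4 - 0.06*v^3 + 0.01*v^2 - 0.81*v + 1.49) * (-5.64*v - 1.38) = 15.51*v^5 + 4.1334*v^4 + 0.0264*v^3 + 4.5546*v^2 - 7.2858*v - 2.0562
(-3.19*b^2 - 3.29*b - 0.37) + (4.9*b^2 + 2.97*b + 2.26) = 1.71*b^2 - 0.32*b + 1.89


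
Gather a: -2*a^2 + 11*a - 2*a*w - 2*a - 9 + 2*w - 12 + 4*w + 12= -2*a^2 + a*(9 - 2*w) + 6*w - 9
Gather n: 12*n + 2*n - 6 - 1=14*n - 7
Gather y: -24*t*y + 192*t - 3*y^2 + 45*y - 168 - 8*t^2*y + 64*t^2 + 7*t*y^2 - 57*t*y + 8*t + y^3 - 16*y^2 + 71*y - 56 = 64*t^2 + 200*t + y^3 + y^2*(7*t - 19) + y*(-8*t^2 - 81*t + 116) - 224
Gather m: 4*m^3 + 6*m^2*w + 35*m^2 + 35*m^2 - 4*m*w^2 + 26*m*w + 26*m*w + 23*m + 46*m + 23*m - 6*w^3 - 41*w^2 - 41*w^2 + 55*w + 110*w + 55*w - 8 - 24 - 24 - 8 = 4*m^3 + m^2*(6*w + 70) + m*(-4*w^2 + 52*w + 92) - 6*w^3 - 82*w^2 + 220*w - 64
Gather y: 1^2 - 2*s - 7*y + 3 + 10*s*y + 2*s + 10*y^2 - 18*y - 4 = 10*y^2 + y*(10*s - 25)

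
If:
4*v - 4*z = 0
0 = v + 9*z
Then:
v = 0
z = 0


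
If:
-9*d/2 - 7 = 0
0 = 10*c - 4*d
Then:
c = -28/45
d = -14/9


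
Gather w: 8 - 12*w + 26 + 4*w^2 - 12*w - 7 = 4*w^2 - 24*w + 27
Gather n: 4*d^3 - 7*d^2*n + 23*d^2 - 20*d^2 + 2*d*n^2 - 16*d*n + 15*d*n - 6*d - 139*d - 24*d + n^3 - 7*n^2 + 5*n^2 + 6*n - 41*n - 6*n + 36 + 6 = 4*d^3 + 3*d^2 - 169*d + n^3 + n^2*(2*d - 2) + n*(-7*d^2 - d - 41) + 42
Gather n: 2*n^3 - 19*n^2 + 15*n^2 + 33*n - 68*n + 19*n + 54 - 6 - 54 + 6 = 2*n^3 - 4*n^2 - 16*n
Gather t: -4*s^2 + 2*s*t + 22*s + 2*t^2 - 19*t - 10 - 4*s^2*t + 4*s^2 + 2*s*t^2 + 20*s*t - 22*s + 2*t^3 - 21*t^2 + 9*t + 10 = 2*t^3 + t^2*(2*s - 19) + t*(-4*s^2 + 22*s - 10)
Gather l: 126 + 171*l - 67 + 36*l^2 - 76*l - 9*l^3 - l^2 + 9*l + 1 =-9*l^3 + 35*l^2 + 104*l + 60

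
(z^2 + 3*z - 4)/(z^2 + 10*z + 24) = (z - 1)/(z + 6)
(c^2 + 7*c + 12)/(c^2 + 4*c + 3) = (c + 4)/(c + 1)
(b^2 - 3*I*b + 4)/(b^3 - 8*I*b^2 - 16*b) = (b + I)/(b*(b - 4*I))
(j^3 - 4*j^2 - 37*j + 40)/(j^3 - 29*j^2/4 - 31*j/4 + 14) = 4*(j + 5)/(4*j + 7)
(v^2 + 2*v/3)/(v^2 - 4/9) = 3*v/(3*v - 2)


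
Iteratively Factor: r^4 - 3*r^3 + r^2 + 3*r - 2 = (r - 1)*(r^3 - 2*r^2 - r + 2) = (r - 2)*(r - 1)*(r^2 - 1) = (r - 2)*(r - 1)^2*(r + 1)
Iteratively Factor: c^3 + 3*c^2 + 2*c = (c)*(c^2 + 3*c + 2) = c*(c + 1)*(c + 2)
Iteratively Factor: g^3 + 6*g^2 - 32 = (g + 4)*(g^2 + 2*g - 8) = (g - 2)*(g + 4)*(g + 4)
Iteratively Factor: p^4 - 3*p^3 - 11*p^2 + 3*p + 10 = (p - 5)*(p^3 + 2*p^2 - p - 2) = (p - 5)*(p + 1)*(p^2 + p - 2) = (p - 5)*(p + 1)*(p + 2)*(p - 1)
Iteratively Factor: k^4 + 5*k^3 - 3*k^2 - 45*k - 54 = (k + 3)*(k^3 + 2*k^2 - 9*k - 18) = (k + 3)^2*(k^2 - k - 6) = (k - 3)*(k + 3)^2*(k + 2)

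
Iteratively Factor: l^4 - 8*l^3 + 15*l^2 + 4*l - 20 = (l - 2)*(l^3 - 6*l^2 + 3*l + 10) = (l - 5)*(l - 2)*(l^2 - l - 2) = (l - 5)*(l - 2)*(l + 1)*(l - 2)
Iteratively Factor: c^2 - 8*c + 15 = (c - 5)*(c - 3)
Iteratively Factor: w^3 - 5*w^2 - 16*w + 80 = (w + 4)*(w^2 - 9*w + 20) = (w - 4)*(w + 4)*(w - 5)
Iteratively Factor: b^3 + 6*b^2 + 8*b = (b)*(b^2 + 6*b + 8) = b*(b + 4)*(b + 2)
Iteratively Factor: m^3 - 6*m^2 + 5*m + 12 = (m - 3)*(m^2 - 3*m - 4) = (m - 4)*(m - 3)*(m + 1)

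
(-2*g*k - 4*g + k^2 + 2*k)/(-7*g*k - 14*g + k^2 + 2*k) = (2*g - k)/(7*g - k)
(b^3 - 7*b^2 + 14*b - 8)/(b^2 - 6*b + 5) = (b^2 - 6*b + 8)/(b - 5)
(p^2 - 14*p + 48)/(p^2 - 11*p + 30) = (p - 8)/(p - 5)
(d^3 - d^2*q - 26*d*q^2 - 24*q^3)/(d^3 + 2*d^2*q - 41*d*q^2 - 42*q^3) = (d + 4*q)/(d + 7*q)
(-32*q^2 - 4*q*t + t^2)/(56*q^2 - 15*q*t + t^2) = (-4*q - t)/(7*q - t)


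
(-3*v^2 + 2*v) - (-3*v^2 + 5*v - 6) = 6 - 3*v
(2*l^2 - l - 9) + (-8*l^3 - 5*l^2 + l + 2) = -8*l^3 - 3*l^2 - 7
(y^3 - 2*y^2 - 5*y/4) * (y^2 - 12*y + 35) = y^5 - 14*y^4 + 231*y^3/4 - 55*y^2 - 175*y/4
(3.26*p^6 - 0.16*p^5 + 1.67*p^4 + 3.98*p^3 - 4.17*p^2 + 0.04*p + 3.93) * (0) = 0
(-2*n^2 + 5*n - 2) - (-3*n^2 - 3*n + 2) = n^2 + 8*n - 4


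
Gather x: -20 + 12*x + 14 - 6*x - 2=6*x - 8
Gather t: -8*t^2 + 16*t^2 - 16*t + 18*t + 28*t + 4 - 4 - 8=8*t^2 + 30*t - 8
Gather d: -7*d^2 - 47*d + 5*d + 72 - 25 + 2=-7*d^2 - 42*d + 49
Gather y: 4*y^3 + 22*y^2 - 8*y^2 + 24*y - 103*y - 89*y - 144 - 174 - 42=4*y^3 + 14*y^2 - 168*y - 360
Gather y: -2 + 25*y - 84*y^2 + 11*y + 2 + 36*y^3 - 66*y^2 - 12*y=36*y^3 - 150*y^2 + 24*y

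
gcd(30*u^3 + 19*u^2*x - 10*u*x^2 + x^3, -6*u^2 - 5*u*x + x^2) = -6*u^2 - 5*u*x + x^2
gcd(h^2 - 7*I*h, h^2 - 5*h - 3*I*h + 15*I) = 1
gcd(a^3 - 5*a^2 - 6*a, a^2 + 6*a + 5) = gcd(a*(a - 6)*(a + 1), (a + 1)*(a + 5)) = a + 1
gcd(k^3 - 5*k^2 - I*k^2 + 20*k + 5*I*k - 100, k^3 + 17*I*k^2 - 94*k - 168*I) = k + 4*I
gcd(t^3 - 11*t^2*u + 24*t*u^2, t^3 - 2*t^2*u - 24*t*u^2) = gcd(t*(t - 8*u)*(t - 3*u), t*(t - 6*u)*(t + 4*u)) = t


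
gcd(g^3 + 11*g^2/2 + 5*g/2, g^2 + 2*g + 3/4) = g + 1/2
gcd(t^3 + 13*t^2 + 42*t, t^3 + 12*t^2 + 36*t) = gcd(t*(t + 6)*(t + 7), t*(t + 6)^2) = t^2 + 6*t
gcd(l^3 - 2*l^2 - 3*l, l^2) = l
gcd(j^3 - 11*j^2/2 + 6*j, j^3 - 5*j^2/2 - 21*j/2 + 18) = j^2 - 11*j/2 + 6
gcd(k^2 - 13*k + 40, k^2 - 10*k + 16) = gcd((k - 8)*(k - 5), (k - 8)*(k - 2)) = k - 8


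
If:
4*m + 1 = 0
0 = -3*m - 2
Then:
No Solution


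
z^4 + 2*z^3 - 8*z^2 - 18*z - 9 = (z - 3)*(z + 1)^2*(z + 3)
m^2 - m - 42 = (m - 7)*(m + 6)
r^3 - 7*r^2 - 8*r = r*(r - 8)*(r + 1)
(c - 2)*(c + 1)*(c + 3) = c^3 + 2*c^2 - 5*c - 6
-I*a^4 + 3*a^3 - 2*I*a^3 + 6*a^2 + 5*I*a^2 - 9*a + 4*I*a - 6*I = (a + 3)*(a + I)*(a + 2*I)*(-I*a + I)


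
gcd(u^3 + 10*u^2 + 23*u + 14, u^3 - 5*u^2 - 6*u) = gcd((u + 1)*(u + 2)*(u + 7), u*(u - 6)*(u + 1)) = u + 1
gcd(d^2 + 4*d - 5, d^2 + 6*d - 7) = d - 1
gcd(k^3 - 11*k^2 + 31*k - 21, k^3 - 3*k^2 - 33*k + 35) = k^2 - 8*k + 7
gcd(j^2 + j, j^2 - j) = j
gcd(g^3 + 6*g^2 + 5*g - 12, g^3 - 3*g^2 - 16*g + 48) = g + 4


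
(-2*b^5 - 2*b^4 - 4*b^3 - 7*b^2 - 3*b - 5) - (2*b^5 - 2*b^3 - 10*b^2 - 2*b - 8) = -4*b^5 - 2*b^4 - 2*b^3 + 3*b^2 - b + 3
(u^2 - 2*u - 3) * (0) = 0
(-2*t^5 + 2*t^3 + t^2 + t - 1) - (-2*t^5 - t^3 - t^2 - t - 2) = 3*t^3 + 2*t^2 + 2*t + 1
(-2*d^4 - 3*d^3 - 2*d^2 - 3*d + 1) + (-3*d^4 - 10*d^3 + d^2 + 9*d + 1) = -5*d^4 - 13*d^3 - d^2 + 6*d + 2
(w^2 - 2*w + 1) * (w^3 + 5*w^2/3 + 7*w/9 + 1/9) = w^5 - w^4/3 - 14*w^3/9 + 2*w^2/9 + 5*w/9 + 1/9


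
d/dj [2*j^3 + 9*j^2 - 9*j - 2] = 6*j^2 + 18*j - 9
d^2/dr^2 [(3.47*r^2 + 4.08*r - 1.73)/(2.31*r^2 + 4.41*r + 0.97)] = (-27.155898*r^3 - 102.040092*r^2 - 160.594434*r - 87.91379)/(12.326391*r^6 + 70.596603*r^5 + 150.303384*r^4 + 145.055043*r^3 + 63.114408*r^2 + 12.448107*r + 0.912673)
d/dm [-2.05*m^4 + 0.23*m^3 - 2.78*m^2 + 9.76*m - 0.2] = -8.2*m^3 + 0.69*m^2 - 5.56*m + 9.76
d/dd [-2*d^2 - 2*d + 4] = -4*d - 2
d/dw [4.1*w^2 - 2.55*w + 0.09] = 8.2*w - 2.55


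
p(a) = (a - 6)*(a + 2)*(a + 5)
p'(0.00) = -32.00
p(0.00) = -60.00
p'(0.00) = -32.00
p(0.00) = -60.00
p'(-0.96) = -31.16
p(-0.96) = -29.24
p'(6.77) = 119.04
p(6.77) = 79.48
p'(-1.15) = -30.33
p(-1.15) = -23.40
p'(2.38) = -10.25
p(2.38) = -117.01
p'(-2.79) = -14.23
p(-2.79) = 15.35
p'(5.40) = 66.28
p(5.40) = -46.18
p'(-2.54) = -17.73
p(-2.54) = 11.34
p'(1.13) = -25.91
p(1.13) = -93.44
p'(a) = (a - 6)*(a + 2) + (a - 6)*(a + 5) + (a + 2)*(a + 5)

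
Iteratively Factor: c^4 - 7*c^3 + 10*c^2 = (c)*(c^3 - 7*c^2 + 10*c) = c^2*(c^2 - 7*c + 10) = c^2*(c - 5)*(c - 2)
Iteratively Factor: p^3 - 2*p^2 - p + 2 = (p + 1)*(p^2 - 3*p + 2) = (p - 2)*(p + 1)*(p - 1)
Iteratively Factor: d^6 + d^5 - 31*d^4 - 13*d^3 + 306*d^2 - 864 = (d - 3)*(d^5 + 4*d^4 - 19*d^3 - 70*d^2 + 96*d + 288) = (d - 3)^2*(d^4 + 7*d^3 + 2*d^2 - 64*d - 96) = (d - 3)^3*(d^3 + 10*d^2 + 32*d + 32) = (d - 3)^3*(d + 4)*(d^2 + 6*d + 8) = (d - 3)^3*(d + 4)^2*(d + 2)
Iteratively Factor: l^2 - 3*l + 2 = (l - 1)*(l - 2)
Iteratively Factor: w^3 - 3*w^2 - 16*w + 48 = (w - 4)*(w^2 + w - 12) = (w - 4)*(w - 3)*(w + 4)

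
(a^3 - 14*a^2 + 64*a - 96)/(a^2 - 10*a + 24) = a - 4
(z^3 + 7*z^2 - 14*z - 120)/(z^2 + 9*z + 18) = (z^2 + z - 20)/(z + 3)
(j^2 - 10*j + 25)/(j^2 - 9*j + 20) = (j - 5)/(j - 4)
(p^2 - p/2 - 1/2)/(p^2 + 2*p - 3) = (p + 1/2)/(p + 3)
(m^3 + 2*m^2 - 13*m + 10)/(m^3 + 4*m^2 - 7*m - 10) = (m - 1)/(m + 1)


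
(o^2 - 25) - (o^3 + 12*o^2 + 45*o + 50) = -o^3 - 11*o^2 - 45*o - 75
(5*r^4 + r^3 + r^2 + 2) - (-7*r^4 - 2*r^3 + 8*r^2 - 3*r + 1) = 12*r^4 + 3*r^3 - 7*r^2 + 3*r + 1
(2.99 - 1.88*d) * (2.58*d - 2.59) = -4.8504*d^2 + 12.5834*d - 7.7441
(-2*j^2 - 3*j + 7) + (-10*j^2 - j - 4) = -12*j^2 - 4*j + 3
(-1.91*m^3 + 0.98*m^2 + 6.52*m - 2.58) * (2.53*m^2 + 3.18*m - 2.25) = -4.8323*m^5 - 3.5944*m^4 + 23.9095*m^3 + 12.0012*m^2 - 22.8744*m + 5.805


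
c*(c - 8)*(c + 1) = c^3 - 7*c^2 - 8*c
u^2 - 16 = (u - 4)*(u + 4)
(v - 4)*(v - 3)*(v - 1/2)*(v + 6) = v^4 - 3*v^3/2 - 59*v^2/2 + 87*v - 36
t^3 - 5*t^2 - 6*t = t*(t - 6)*(t + 1)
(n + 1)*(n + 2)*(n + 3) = n^3 + 6*n^2 + 11*n + 6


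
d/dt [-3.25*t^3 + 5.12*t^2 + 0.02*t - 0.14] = -9.75*t^2 + 10.24*t + 0.02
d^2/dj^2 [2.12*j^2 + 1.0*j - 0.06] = 4.24000000000000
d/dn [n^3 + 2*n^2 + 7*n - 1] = 3*n^2 + 4*n + 7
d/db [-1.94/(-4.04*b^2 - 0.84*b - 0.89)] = (-15.6752*b - 1.6296)/(4.04*b^2 + 0.84*b + 0.89)^2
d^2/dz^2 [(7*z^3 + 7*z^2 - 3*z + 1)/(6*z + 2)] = (63*z^3 + 63*z^2 + 21*z + 25)/(27*z^3 + 27*z^2 + 9*z + 1)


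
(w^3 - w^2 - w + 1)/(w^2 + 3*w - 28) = (w^3 - w^2 - w + 1)/(w^2 + 3*w - 28)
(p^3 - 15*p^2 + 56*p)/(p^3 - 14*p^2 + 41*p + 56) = p/(p + 1)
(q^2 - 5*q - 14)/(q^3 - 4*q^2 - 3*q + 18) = (q - 7)/(q^2 - 6*q + 9)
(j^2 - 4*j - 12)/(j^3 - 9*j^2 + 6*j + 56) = (j - 6)/(j^2 - 11*j + 28)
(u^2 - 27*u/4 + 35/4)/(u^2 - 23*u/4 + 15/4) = (4*u - 7)/(4*u - 3)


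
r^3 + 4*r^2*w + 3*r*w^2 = r*(r + w)*(r + 3*w)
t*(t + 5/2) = t^2 + 5*t/2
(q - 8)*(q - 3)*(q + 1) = q^3 - 10*q^2 + 13*q + 24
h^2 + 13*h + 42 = (h + 6)*(h + 7)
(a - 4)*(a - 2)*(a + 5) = a^3 - a^2 - 22*a + 40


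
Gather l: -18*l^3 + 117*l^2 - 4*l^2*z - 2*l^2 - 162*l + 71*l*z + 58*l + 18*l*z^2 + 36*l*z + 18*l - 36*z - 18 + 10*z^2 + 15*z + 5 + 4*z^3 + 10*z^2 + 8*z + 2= -18*l^3 + l^2*(115 - 4*z) + l*(18*z^2 + 107*z - 86) + 4*z^3 + 20*z^2 - 13*z - 11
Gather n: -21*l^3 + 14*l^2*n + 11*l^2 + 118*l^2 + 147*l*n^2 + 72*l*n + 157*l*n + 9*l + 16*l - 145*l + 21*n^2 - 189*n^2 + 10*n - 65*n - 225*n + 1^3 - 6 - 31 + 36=-21*l^3 + 129*l^2 - 120*l + n^2*(147*l - 168) + n*(14*l^2 + 229*l - 280)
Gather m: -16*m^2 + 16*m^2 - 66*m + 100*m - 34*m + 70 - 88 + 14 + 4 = 0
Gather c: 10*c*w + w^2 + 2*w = 10*c*w + w^2 + 2*w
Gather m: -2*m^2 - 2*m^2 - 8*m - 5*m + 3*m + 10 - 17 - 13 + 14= -4*m^2 - 10*m - 6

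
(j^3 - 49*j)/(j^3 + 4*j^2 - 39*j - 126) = j*(j - 7)/(j^2 - 3*j - 18)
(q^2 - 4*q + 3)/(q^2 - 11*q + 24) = (q - 1)/(q - 8)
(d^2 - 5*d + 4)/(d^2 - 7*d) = (d^2 - 5*d + 4)/(d*(d - 7))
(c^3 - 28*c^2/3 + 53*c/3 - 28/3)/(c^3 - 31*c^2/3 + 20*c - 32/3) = (c - 7)/(c - 8)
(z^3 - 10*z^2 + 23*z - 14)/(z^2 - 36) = (z^3 - 10*z^2 + 23*z - 14)/(z^2 - 36)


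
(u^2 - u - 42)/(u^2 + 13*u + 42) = (u - 7)/(u + 7)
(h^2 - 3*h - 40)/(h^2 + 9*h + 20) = (h - 8)/(h + 4)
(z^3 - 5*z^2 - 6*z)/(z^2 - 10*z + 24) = z*(z + 1)/(z - 4)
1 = 1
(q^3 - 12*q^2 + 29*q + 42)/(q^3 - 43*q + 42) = (q^2 - 6*q - 7)/(q^2 + 6*q - 7)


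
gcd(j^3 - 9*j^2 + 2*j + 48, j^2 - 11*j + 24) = j^2 - 11*j + 24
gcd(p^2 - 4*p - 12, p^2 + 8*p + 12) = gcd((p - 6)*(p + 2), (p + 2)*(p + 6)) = p + 2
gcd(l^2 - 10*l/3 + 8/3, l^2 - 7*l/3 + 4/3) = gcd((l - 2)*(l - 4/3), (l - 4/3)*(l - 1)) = l - 4/3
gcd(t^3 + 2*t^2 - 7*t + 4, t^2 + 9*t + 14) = 1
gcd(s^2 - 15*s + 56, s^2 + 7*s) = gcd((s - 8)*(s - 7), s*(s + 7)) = 1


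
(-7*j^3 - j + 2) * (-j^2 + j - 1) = 7*j^5 - 7*j^4 + 8*j^3 - 3*j^2 + 3*j - 2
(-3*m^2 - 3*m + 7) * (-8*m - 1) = 24*m^3 + 27*m^2 - 53*m - 7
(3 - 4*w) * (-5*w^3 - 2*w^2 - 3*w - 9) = 20*w^4 - 7*w^3 + 6*w^2 + 27*w - 27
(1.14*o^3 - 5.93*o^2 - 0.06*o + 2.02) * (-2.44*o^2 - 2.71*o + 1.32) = -2.7816*o^5 + 11.3798*o^4 + 17.7215*o^3 - 12.5938*o^2 - 5.5534*o + 2.6664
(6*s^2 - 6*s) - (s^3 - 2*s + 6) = -s^3 + 6*s^2 - 4*s - 6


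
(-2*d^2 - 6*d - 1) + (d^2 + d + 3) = -d^2 - 5*d + 2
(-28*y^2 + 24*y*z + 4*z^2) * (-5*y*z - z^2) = 140*y^3*z - 92*y^2*z^2 - 44*y*z^3 - 4*z^4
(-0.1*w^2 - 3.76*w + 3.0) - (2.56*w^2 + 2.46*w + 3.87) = -2.66*w^2 - 6.22*w - 0.87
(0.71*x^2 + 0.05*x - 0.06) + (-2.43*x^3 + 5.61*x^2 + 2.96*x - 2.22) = -2.43*x^3 + 6.32*x^2 + 3.01*x - 2.28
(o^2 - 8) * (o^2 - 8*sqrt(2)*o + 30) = o^4 - 8*sqrt(2)*o^3 + 22*o^2 + 64*sqrt(2)*o - 240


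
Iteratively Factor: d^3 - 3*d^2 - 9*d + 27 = (d + 3)*(d^2 - 6*d + 9) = (d - 3)*(d + 3)*(d - 3)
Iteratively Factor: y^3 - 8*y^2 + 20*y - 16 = (y - 2)*(y^2 - 6*y + 8) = (y - 4)*(y - 2)*(y - 2)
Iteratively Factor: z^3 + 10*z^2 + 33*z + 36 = (z + 3)*(z^2 + 7*z + 12) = (z + 3)*(z + 4)*(z + 3)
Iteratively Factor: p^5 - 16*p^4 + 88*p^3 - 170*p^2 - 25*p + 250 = (p - 5)*(p^4 - 11*p^3 + 33*p^2 - 5*p - 50) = (p - 5)*(p - 2)*(p^3 - 9*p^2 + 15*p + 25) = (p - 5)^2*(p - 2)*(p^2 - 4*p - 5) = (p - 5)^2*(p - 2)*(p + 1)*(p - 5)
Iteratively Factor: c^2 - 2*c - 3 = (c + 1)*(c - 3)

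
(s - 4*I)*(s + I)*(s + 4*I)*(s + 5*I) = s^4 + 6*I*s^3 + 11*s^2 + 96*I*s - 80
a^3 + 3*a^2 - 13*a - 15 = (a - 3)*(a + 1)*(a + 5)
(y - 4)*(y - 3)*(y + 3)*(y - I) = y^4 - 4*y^3 - I*y^3 - 9*y^2 + 4*I*y^2 + 36*y + 9*I*y - 36*I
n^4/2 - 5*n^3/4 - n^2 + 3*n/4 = n*(n/2 + 1/2)*(n - 3)*(n - 1/2)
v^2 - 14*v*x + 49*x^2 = (v - 7*x)^2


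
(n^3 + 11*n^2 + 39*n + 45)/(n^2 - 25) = (n^2 + 6*n + 9)/(n - 5)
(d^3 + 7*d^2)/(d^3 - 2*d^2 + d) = d*(d + 7)/(d^2 - 2*d + 1)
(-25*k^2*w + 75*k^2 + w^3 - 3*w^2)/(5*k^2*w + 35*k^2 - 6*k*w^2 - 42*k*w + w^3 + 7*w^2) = (5*k*w - 15*k + w^2 - 3*w)/(-k*w - 7*k + w^2 + 7*w)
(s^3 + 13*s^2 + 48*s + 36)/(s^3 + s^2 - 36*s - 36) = (s + 6)/(s - 6)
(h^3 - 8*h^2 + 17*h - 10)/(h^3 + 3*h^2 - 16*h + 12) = (h - 5)/(h + 6)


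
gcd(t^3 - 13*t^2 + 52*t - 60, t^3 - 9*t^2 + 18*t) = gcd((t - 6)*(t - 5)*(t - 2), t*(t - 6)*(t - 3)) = t - 6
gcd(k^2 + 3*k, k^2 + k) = k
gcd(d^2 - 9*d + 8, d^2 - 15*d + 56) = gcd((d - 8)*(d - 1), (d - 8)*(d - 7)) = d - 8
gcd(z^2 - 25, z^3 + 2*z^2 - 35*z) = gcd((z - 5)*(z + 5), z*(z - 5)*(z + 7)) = z - 5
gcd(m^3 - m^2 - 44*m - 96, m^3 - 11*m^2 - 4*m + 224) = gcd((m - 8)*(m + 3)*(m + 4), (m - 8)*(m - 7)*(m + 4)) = m^2 - 4*m - 32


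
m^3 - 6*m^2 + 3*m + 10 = (m - 5)*(m - 2)*(m + 1)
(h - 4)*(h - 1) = h^2 - 5*h + 4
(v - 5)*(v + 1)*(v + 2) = v^3 - 2*v^2 - 13*v - 10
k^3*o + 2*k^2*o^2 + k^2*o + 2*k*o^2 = k*(k + 2*o)*(k*o + o)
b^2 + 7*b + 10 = (b + 2)*(b + 5)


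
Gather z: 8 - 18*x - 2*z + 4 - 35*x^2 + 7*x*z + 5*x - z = -35*x^2 - 13*x + z*(7*x - 3) + 12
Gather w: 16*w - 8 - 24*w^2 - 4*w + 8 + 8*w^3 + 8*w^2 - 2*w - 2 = 8*w^3 - 16*w^2 + 10*w - 2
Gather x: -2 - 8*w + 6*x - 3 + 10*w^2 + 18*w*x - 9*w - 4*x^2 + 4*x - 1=10*w^2 - 17*w - 4*x^2 + x*(18*w + 10) - 6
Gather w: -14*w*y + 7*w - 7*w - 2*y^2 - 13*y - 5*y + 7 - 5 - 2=-14*w*y - 2*y^2 - 18*y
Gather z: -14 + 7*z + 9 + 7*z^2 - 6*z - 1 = 7*z^2 + z - 6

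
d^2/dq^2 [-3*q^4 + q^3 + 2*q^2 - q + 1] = -36*q^2 + 6*q + 4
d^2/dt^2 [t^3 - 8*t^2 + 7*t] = 6*t - 16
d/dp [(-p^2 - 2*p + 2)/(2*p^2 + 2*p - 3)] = 2*(p^2 - p + 1)/(4*p^4 + 8*p^3 - 8*p^2 - 12*p + 9)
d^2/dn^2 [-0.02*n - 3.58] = 0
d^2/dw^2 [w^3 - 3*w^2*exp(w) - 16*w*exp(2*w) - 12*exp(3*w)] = -3*w^2*exp(w) - 64*w*exp(2*w) - 12*w*exp(w) + 6*w - 108*exp(3*w) - 64*exp(2*w) - 6*exp(w)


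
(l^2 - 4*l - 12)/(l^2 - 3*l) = (l^2 - 4*l - 12)/(l*(l - 3))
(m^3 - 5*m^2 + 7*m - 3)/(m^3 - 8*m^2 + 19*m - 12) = (m - 1)/(m - 4)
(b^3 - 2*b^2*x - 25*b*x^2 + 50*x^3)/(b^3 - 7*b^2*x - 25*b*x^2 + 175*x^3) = (-b + 2*x)/(-b + 7*x)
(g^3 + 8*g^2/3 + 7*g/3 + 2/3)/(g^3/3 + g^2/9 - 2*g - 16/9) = 3*(3*g^2 + 5*g + 2)/(3*g^2 - 2*g - 16)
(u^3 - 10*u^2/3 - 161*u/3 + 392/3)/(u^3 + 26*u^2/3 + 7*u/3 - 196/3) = (u - 8)/(u + 4)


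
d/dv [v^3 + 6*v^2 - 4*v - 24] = 3*v^2 + 12*v - 4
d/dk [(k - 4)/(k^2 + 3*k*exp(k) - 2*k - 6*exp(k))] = (k^2 + 3*k*exp(k) - 2*k - (k - 4)*(3*k*exp(k) + 2*k - 3*exp(k) - 2) - 6*exp(k))/(k^2 + 3*k*exp(k) - 2*k - 6*exp(k))^2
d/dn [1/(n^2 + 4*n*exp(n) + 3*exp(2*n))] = 2*(-2*n*exp(n) - n - 3*exp(2*n) - 2*exp(n))/(n^2 + 4*n*exp(n) + 3*exp(2*n))^2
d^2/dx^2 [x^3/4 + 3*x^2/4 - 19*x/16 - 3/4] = 3*x/2 + 3/2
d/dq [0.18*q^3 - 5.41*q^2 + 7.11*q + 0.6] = 0.54*q^2 - 10.82*q + 7.11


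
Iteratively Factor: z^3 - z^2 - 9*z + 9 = (z + 3)*(z^2 - 4*z + 3) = (z - 1)*(z + 3)*(z - 3)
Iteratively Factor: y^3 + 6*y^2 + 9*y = (y + 3)*(y^2 + 3*y) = y*(y + 3)*(y + 3)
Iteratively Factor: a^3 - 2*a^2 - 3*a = (a - 3)*(a^2 + a) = a*(a - 3)*(a + 1)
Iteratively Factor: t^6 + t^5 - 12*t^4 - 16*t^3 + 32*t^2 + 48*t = (t)*(t^5 + t^4 - 12*t^3 - 16*t^2 + 32*t + 48) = t*(t + 2)*(t^4 - t^3 - 10*t^2 + 4*t + 24) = t*(t + 2)^2*(t^3 - 3*t^2 - 4*t + 12) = t*(t + 2)^3*(t^2 - 5*t + 6) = t*(t - 2)*(t + 2)^3*(t - 3)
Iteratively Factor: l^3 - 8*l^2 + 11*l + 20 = (l - 5)*(l^2 - 3*l - 4) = (l - 5)*(l - 4)*(l + 1)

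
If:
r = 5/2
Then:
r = 5/2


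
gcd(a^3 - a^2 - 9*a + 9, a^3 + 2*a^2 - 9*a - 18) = a^2 - 9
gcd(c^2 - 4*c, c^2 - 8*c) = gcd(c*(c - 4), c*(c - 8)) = c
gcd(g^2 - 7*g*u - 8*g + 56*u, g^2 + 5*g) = 1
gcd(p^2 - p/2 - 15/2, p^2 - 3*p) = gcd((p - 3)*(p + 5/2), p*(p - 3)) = p - 3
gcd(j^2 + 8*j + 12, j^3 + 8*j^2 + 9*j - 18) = j + 6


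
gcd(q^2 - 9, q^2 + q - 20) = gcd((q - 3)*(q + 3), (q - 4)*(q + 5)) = 1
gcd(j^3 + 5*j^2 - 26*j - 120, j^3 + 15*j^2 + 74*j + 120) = j^2 + 10*j + 24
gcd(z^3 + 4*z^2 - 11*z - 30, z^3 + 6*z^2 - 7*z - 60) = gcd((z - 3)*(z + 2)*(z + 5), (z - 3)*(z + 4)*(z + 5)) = z^2 + 2*z - 15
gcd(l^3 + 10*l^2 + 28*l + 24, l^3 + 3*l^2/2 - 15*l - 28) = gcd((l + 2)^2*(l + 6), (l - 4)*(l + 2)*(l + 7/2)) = l + 2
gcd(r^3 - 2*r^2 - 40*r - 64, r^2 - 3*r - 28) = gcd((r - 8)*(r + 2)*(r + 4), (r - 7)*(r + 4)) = r + 4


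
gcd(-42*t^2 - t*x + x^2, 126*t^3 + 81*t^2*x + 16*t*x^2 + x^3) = 6*t + x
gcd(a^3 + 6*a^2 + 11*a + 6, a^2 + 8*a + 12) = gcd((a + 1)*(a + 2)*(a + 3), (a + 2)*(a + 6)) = a + 2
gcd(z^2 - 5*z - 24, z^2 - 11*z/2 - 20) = z - 8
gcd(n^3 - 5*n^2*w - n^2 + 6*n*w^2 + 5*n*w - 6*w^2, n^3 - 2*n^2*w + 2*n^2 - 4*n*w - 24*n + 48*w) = -n + 2*w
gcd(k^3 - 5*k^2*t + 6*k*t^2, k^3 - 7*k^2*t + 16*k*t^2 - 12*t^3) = k^2 - 5*k*t + 6*t^2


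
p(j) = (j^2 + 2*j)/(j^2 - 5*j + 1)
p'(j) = (5 - 2*j)*(j^2 + 2*j)/(j^2 - 5*j + 1)^2 + (2*j + 2)/(j^2 - 5*j + 1) = (-7*j^2 + 2*j + 2)/(j^4 - 10*j^3 + 27*j^2 - 10*j + 1)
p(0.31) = -1.58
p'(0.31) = 9.45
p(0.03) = 0.07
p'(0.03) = 2.84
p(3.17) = -3.41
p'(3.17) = -2.69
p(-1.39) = -0.09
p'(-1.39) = -0.15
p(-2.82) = 0.10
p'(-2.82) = -0.11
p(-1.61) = -0.05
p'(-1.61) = -0.14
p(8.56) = 2.87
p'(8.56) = -0.50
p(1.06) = -1.02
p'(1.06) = -0.37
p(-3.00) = 0.12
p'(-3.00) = -0.11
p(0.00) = 0.00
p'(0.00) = 2.00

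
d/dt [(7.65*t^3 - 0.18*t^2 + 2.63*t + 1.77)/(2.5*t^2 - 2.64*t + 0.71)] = (19.125*t^4 - 40.392*t^3 + 10.1947*t^2 - 9.1056*t + 6.5401)/(6.25*t^4 - 13.2*t^3 + 10.5196*t^2 - 3.7488*t + 0.5041)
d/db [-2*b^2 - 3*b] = -4*b - 3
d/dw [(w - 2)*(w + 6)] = 2*w + 4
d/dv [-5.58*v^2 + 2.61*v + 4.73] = 2.61 - 11.16*v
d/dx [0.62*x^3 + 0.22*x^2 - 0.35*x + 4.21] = 1.86*x^2 + 0.44*x - 0.35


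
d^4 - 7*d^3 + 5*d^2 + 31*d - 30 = (d - 5)*(d - 3)*(d - 1)*(d + 2)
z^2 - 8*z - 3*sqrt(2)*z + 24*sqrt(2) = (z - 8)*(z - 3*sqrt(2))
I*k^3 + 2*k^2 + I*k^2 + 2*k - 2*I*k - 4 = (k + 2)*(k - 2*I)*(I*k - I)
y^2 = y^2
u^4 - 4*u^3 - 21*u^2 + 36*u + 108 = (u - 6)*(u - 3)*(u + 2)*(u + 3)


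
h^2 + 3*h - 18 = (h - 3)*(h + 6)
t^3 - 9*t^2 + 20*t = t*(t - 5)*(t - 4)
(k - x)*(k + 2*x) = k^2 + k*x - 2*x^2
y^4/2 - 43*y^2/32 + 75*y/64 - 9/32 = (y/2 + 1)*(y - 3/4)^2*(y - 1/2)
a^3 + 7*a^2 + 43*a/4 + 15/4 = (a + 1/2)*(a + 3/2)*(a + 5)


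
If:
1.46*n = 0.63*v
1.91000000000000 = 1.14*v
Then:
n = 0.72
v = 1.68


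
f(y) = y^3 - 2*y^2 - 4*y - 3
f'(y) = 3*y^2 - 4*y - 4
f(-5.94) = -259.39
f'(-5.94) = 125.61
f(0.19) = -3.83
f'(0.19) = -4.65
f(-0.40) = -1.78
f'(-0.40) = -1.92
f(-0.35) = -1.89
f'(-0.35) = -2.23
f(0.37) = -4.70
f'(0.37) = -5.07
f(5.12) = 58.31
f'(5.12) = 54.16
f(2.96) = -6.43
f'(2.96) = 10.44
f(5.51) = 81.52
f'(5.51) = 65.04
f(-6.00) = -267.00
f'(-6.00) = 128.00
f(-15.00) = -3768.00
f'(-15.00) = 731.00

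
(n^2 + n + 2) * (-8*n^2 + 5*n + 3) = -8*n^4 - 3*n^3 - 8*n^2 + 13*n + 6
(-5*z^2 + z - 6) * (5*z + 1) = -25*z^3 - 29*z - 6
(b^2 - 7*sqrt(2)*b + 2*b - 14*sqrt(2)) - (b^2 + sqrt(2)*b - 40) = -8*sqrt(2)*b + 2*b - 14*sqrt(2) + 40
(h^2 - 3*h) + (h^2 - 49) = 2*h^2 - 3*h - 49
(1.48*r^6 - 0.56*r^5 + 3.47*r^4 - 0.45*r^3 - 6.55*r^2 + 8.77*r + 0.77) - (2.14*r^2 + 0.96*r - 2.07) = 1.48*r^6 - 0.56*r^5 + 3.47*r^4 - 0.45*r^3 - 8.69*r^2 + 7.81*r + 2.84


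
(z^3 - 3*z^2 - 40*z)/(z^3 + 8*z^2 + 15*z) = (z - 8)/(z + 3)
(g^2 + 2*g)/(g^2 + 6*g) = (g + 2)/(g + 6)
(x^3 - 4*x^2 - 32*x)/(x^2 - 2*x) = (x^2 - 4*x - 32)/(x - 2)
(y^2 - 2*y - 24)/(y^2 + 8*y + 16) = (y - 6)/(y + 4)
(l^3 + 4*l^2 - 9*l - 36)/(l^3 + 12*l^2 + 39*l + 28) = (l^2 - 9)/(l^2 + 8*l + 7)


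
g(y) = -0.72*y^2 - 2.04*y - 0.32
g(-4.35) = -5.07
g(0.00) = -0.32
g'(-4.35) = 4.22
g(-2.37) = 0.47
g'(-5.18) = 5.42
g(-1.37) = 1.12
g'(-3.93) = 3.62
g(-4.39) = -5.24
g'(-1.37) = -0.07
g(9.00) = -77.00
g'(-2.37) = 1.37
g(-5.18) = -9.07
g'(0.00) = -2.04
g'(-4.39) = 4.28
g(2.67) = -10.90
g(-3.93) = -3.42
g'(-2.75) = 1.92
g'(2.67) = -5.88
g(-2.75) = -0.15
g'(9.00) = -15.00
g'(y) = -1.44*y - 2.04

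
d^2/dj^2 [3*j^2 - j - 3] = 6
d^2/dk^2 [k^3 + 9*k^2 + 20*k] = 6*k + 18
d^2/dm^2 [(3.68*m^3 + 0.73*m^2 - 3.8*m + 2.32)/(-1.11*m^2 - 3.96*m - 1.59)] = (2.8421709430404e-14*m^4 - 86.645376*m^3 - 148.445082*m^2 - 157.24692*m - 116.117154)/(1.367631*m^6 + 14.637348*m^5 + 58.096845*m^4 + 104.03316*m^3 + 83.219805*m^2 + 30.033828*m + 4.019679)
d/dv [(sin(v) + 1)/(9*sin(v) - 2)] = -11*cos(v)/(9*sin(v) - 2)^2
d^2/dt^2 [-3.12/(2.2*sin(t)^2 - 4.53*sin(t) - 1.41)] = (-60.4032*sin(t)^4 + 93.28176*sin(t)^3 - 12.133368*sin(t)^2 - 166.635144*sin(t) + 147.406896)/(-2.2*sin(t)^2 + 4.53*sin(t) + 1.41)^3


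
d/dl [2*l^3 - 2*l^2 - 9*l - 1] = 6*l^2 - 4*l - 9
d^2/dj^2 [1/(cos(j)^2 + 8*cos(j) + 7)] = 2*(-2*sin(j)^4 + 19*sin(j)^2 + 43*cos(j) - 3*cos(3*j) + 40)/((cos(j) + 1)^3*(cos(j) + 7)^3)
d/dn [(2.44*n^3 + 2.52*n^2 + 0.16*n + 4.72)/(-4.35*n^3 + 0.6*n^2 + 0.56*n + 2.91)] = (-3.5527136788005e-15*n^5 + 12.426*n^4 + 4.1248*n^3 + 84.2124*n^2 + 9.0024*n - 2.1776)/(18.9225*n^6 - 5.22*n^5 - 4.512*n^4 - 24.645*n^3 + 3.8056*n^2 + 3.2592*n + 8.4681)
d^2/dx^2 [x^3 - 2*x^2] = 6*x - 4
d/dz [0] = 0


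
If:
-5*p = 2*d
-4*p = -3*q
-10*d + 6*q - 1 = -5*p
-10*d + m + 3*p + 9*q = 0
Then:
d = -5/76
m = -20/19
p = 1/38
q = 2/57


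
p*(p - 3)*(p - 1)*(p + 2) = p^4 - 2*p^3 - 5*p^2 + 6*p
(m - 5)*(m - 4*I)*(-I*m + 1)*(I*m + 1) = m^4 - 5*m^3 - 4*I*m^3 + m^2 + 20*I*m^2 - 5*m - 4*I*m + 20*I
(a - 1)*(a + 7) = a^2 + 6*a - 7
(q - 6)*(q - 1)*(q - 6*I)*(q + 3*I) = q^4 - 7*q^3 - 3*I*q^3 + 24*q^2 + 21*I*q^2 - 126*q - 18*I*q + 108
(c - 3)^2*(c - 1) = c^3 - 7*c^2 + 15*c - 9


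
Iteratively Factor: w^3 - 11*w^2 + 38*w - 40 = (w - 2)*(w^2 - 9*w + 20) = (w - 5)*(w - 2)*(w - 4)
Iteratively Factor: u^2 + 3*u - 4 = (u - 1)*(u + 4)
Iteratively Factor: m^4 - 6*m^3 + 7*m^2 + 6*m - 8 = (m - 4)*(m^3 - 2*m^2 - m + 2) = (m - 4)*(m - 2)*(m^2 - 1) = (m - 4)*(m - 2)*(m + 1)*(m - 1)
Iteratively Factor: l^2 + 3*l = (l)*(l + 3)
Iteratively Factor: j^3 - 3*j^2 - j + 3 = (j + 1)*(j^2 - 4*j + 3) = (j - 3)*(j + 1)*(j - 1)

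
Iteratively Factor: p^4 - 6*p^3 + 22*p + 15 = (p + 1)*(p^3 - 7*p^2 + 7*p + 15) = (p - 3)*(p + 1)*(p^2 - 4*p - 5) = (p - 5)*(p - 3)*(p + 1)*(p + 1)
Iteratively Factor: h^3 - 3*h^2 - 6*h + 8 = (h + 2)*(h^2 - 5*h + 4) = (h - 1)*(h + 2)*(h - 4)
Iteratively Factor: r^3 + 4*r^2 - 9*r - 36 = (r + 4)*(r^2 - 9) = (r + 3)*(r + 4)*(r - 3)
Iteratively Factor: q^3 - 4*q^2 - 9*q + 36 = (q - 3)*(q^2 - q - 12) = (q - 3)*(q + 3)*(q - 4)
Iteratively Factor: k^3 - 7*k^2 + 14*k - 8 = (k - 1)*(k^2 - 6*k + 8) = (k - 2)*(k - 1)*(k - 4)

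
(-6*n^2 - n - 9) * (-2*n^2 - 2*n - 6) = 12*n^4 + 14*n^3 + 56*n^2 + 24*n + 54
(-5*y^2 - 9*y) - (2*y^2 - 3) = -7*y^2 - 9*y + 3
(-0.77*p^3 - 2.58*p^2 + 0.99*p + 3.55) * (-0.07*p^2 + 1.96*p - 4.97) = 0.0539*p^5 - 1.3286*p^4 - 1.2992*p^3 + 14.5145*p^2 + 2.0377*p - 17.6435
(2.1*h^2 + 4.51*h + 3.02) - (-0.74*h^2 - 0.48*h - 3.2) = 2.84*h^2 + 4.99*h + 6.22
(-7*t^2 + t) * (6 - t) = 7*t^3 - 43*t^2 + 6*t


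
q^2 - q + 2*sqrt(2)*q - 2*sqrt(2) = (q - 1)*(q + 2*sqrt(2))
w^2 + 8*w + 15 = (w + 3)*(w + 5)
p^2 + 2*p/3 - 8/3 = (p - 4/3)*(p + 2)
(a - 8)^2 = a^2 - 16*a + 64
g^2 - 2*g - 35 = (g - 7)*(g + 5)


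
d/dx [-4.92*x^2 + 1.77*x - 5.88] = 1.77 - 9.84*x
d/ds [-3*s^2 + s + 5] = 1 - 6*s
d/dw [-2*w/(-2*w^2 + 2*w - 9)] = 2*(9 - 2*w^2)/(4*w^4 - 8*w^3 + 40*w^2 - 36*w + 81)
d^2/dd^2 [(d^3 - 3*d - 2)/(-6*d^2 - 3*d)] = 2*(11*d^3 + 24*d^2 + 12*d + 2)/(3*d^3*(8*d^3 + 12*d^2 + 6*d + 1))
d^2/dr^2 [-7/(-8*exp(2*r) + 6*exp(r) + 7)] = 14*((3 - 16*exp(r))*(-8*exp(2*r) + 6*exp(r) + 7) - 4*(8*exp(r) - 3)^2*exp(r))*exp(r)/(-8*exp(2*r) + 6*exp(r) + 7)^3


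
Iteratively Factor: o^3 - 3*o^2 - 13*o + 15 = (o + 3)*(o^2 - 6*o + 5) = (o - 5)*(o + 3)*(o - 1)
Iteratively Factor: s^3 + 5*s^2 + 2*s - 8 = (s - 1)*(s^2 + 6*s + 8) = (s - 1)*(s + 2)*(s + 4)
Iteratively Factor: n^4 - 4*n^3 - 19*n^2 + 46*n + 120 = (n + 3)*(n^3 - 7*n^2 + 2*n + 40) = (n - 5)*(n + 3)*(n^2 - 2*n - 8) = (n - 5)*(n - 4)*(n + 3)*(n + 2)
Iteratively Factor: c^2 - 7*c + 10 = (c - 5)*(c - 2)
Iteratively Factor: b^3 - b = (b - 1)*(b^2 + b) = (b - 1)*(b + 1)*(b)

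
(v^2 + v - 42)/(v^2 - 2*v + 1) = (v^2 + v - 42)/(v^2 - 2*v + 1)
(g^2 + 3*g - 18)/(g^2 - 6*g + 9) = (g + 6)/(g - 3)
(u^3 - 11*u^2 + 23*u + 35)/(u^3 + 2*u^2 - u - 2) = (u^2 - 12*u + 35)/(u^2 + u - 2)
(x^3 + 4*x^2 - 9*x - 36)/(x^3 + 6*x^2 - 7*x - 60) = (x + 3)/(x + 5)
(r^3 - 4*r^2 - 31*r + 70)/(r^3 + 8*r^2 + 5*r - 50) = (r - 7)/(r + 5)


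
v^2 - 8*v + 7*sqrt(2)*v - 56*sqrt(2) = (v - 8)*(v + 7*sqrt(2))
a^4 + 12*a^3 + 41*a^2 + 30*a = a*(a + 1)*(a + 5)*(a + 6)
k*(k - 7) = k^2 - 7*k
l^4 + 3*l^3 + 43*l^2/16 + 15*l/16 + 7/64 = (l + 1/4)*(l + 1/2)^2*(l + 7/4)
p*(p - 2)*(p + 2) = p^3 - 4*p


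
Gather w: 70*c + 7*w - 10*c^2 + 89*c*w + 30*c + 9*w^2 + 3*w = -10*c^2 + 100*c + 9*w^2 + w*(89*c + 10)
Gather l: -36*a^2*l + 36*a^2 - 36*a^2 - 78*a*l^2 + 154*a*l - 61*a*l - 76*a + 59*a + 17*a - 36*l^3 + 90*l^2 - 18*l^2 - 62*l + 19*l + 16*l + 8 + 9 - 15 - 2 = -36*l^3 + l^2*(72 - 78*a) + l*(-36*a^2 + 93*a - 27)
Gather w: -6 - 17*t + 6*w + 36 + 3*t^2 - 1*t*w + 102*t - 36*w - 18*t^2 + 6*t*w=-15*t^2 + 85*t + w*(5*t - 30) + 30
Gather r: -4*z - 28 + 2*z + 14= -2*z - 14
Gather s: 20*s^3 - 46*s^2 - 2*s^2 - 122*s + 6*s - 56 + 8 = 20*s^3 - 48*s^2 - 116*s - 48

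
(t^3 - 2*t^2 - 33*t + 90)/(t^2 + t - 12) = (t^2 + t - 30)/(t + 4)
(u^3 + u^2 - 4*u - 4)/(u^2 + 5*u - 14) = (u^2 + 3*u + 2)/(u + 7)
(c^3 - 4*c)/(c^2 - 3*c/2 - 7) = 2*c*(c - 2)/(2*c - 7)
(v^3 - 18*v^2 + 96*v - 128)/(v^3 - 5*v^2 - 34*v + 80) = (v - 8)/(v + 5)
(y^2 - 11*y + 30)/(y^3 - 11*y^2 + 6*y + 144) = (y - 5)/(y^2 - 5*y - 24)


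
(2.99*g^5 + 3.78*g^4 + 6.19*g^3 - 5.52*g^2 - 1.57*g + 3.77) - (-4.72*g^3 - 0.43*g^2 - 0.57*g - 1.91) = 2.99*g^5 + 3.78*g^4 + 10.91*g^3 - 5.09*g^2 - 1.0*g + 5.68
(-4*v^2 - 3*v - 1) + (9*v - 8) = -4*v^2 + 6*v - 9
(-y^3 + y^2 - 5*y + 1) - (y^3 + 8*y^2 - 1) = -2*y^3 - 7*y^2 - 5*y + 2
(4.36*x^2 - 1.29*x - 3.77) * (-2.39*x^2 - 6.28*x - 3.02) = -10.4204*x^4 - 24.2977*x^3 + 3.9443*x^2 + 27.5714*x + 11.3854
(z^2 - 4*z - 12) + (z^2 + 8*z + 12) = 2*z^2 + 4*z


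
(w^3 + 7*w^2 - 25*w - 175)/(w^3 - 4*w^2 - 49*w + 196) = (w^2 - 25)/(w^2 - 11*w + 28)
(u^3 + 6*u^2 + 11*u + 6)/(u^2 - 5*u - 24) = (u^2 + 3*u + 2)/(u - 8)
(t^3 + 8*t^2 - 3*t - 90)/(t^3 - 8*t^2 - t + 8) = (t^3 + 8*t^2 - 3*t - 90)/(t^3 - 8*t^2 - t + 8)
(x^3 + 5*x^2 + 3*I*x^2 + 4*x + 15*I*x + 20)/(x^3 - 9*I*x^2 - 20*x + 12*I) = (x^2 + x*(5 + 4*I) + 20*I)/(x^2 - 8*I*x - 12)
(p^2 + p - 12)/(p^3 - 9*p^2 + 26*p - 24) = (p + 4)/(p^2 - 6*p + 8)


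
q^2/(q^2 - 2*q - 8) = q^2/(q^2 - 2*q - 8)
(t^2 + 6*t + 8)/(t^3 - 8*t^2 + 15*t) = (t^2 + 6*t + 8)/(t*(t^2 - 8*t + 15))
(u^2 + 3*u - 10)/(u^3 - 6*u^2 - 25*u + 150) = (u - 2)/(u^2 - 11*u + 30)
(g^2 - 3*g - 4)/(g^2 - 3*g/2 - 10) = 2*(g + 1)/(2*g + 5)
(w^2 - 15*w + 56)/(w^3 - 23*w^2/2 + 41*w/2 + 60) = 2*(w - 7)/(2*w^2 - 7*w - 15)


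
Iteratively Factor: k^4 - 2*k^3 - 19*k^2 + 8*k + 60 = (k + 2)*(k^3 - 4*k^2 - 11*k + 30) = (k - 2)*(k + 2)*(k^2 - 2*k - 15) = (k - 5)*(k - 2)*(k + 2)*(k + 3)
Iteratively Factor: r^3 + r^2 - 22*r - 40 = (r - 5)*(r^2 + 6*r + 8) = (r - 5)*(r + 4)*(r + 2)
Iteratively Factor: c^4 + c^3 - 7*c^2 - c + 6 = (c + 1)*(c^3 - 7*c + 6) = (c - 1)*(c + 1)*(c^2 + c - 6) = (c - 1)*(c + 1)*(c + 3)*(c - 2)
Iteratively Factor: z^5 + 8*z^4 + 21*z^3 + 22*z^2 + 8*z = (z + 1)*(z^4 + 7*z^3 + 14*z^2 + 8*z) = (z + 1)*(z + 2)*(z^3 + 5*z^2 + 4*z) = z*(z + 1)*(z + 2)*(z^2 + 5*z + 4) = z*(z + 1)^2*(z + 2)*(z + 4)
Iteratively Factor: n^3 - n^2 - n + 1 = (n - 1)*(n^2 - 1) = (n - 1)^2*(n + 1)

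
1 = 1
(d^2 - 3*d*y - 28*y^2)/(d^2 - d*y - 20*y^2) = (-d + 7*y)/(-d + 5*y)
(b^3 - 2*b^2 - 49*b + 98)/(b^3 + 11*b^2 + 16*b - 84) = (b - 7)/(b + 6)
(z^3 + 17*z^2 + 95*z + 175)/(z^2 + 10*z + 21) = (z^2 + 10*z + 25)/(z + 3)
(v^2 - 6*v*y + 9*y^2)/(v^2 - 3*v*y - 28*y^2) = (-v^2 + 6*v*y - 9*y^2)/(-v^2 + 3*v*y + 28*y^2)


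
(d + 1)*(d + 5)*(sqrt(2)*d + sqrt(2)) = sqrt(2)*d^3 + 7*sqrt(2)*d^2 + 11*sqrt(2)*d + 5*sqrt(2)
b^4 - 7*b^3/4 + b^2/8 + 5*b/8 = b*(b - 5/4)*(b - 1)*(b + 1/2)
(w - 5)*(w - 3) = w^2 - 8*w + 15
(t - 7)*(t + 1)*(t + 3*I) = t^3 - 6*t^2 + 3*I*t^2 - 7*t - 18*I*t - 21*I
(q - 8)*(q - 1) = q^2 - 9*q + 8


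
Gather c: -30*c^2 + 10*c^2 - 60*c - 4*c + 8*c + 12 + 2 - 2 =-20*c^2 - 56*c + 12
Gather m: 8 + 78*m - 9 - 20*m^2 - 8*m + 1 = -20*m^2 + 70*m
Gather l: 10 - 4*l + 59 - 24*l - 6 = 63 - 28*l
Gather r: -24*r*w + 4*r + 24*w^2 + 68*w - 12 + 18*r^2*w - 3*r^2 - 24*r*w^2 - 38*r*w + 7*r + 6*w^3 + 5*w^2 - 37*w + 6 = r^2*(18*w - 3) + r*(-24*w^2 - 62*w + 11) + 6*w^3 + 29*w^2 + 31*w - 6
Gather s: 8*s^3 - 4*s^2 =8*s^3 - 4*s^2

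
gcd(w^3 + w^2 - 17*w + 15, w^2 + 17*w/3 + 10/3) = w + 5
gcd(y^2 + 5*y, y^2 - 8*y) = y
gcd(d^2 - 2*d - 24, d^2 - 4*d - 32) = d + 4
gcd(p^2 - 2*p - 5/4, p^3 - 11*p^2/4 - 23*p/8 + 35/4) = p - 5/2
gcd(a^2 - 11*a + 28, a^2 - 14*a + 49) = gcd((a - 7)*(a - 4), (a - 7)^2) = a - 7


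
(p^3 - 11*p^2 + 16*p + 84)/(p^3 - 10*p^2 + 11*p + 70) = (p - 6)/(p - 5)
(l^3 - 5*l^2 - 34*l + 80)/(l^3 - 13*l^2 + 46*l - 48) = (l + 5)/(l - 3)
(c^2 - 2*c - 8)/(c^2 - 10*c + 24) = (c + 2)/(c - 6)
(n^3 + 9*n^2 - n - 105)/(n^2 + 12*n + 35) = n - 3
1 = 1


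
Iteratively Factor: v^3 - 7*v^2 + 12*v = (v)*(v^2 - 7*v + 12) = v*(v - 4)*(v - 3)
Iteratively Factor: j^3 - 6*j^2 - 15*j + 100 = (j - 5)*(j^2 - j - 20) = (j - 5)*(j + 4)*(j - 5)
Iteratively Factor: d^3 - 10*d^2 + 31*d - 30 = (d - 5)*(d^2 - 5*d + 6) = (d - 5)*(d - 2)*(d - 3)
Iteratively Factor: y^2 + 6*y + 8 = (y + 4)*(y + 2)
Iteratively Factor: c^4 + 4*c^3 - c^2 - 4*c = (c + 4)*(c^3 - c) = (c - 1)*(c + 4)*(c^2 + c) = (c - 1)*(c + 1)*(c + 4)*(c)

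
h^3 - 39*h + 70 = (h - 5)*(h - 2)*(h + 7)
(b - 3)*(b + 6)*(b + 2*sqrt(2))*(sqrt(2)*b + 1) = sqrt(2)*b^4 + 3*sqrt(2)*b^3 + 5*b^3 - 16*sqrt(2)*b^2 + 15*b^2 - 90*b + 6*sqrt(2)*b - 36*sqrt(2)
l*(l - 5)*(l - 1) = l^3 - 6*l^2 + 5*l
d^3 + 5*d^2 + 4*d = d*(d + 1)*(d + 4)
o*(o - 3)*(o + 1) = o^3 - 2*o^2 - 3*o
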